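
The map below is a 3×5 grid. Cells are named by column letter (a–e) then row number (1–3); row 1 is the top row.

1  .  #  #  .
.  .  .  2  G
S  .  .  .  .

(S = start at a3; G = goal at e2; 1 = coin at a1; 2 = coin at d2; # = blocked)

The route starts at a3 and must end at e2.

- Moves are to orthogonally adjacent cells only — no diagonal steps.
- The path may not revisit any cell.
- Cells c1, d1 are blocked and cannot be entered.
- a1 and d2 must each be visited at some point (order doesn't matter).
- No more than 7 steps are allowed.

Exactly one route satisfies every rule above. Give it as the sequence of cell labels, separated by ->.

Any route must reach a1 and d2 and still end at e2 within 7 moves, so the order of the required stops is forced.
Route from a3: 2× up (reaching a1), right to b1, down to b2, 3× right (reaching e2) — 7 moves in all.
Check: all required cells visited; 7 ≤ 7 moves.

a3 -> a2 -> a1 -> b1 -> b2 -> c2 -> d2 -> e2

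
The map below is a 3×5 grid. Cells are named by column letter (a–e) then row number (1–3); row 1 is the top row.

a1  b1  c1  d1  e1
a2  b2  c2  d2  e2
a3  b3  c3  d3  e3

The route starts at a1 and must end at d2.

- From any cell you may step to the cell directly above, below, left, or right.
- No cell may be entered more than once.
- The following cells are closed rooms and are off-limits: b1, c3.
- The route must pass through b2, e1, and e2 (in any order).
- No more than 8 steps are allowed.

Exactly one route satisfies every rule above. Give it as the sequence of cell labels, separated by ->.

Any route must reach b2, e1, and e2 and still end at d2 within 8 moves, so the order of the required stops is forced.
Route from a1: down to a2, 2× right (reaching c2), up to c1, 2× right (reaching e1), down to e2, left to d2 — 8 moves in all.
Check: all required cells visited; 8 ≤ 8 moves.

a1 -> a2 -> b2 -> c2 -> c1 -> d1 -> e1 -> e2 -> d2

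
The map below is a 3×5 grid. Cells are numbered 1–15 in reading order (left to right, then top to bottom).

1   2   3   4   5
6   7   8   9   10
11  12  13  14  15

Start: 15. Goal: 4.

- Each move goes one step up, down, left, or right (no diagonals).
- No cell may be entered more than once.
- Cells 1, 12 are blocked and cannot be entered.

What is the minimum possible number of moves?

3

The Manhattan distance from 15 to 4 is |3−1| + |5−4| = 3, so at least 3 moves are needed.
A route of 3 moves achieves this: 15 → 10 → 5 → 4.
Since 3 matches the lower bound, it is optimal.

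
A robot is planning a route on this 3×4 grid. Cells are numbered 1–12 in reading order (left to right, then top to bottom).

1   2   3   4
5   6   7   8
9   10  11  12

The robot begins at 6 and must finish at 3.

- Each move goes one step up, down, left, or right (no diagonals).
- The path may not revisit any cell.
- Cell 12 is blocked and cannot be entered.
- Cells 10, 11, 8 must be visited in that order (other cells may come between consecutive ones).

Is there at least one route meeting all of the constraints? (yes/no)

yes

One route that works: 6 → 10 → 11 → 7 → 8 → 4 → 3.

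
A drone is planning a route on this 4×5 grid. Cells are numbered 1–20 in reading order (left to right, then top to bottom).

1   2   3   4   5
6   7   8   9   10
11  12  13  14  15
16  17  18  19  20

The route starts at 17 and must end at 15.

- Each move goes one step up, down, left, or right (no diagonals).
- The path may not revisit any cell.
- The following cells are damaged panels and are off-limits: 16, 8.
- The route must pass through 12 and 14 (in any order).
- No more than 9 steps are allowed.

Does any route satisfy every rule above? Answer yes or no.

One route that works: 17 → 12 → 13 → 14 → 15.

yes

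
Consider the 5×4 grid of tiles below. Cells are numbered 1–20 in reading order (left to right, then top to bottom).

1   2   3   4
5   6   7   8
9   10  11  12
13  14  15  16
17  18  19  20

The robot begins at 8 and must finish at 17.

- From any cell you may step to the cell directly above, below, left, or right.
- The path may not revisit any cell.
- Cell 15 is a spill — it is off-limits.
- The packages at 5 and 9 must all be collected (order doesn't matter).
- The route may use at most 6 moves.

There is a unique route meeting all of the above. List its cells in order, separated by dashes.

The budget equals the shortest possible length, so every move has to be on a shortest route through the required cells.
Route from 8: left 3 to 5, down 3 to 17 — 6 moves in all.
Check: all required cells visited; 6 ≤ 6 moves.

8 - 7 - 6 - 5 - 9 - 13 - 17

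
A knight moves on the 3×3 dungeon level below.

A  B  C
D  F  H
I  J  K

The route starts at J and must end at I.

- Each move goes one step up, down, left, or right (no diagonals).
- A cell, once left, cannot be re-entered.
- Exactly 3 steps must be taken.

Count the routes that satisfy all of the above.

Need simple routes of exactly 3 moves from J to I (Manhattan distance 1, so 1 moves are spent on a detour and 1 undoing it).
Enumerating: J F D I.
That gives 1 route.

1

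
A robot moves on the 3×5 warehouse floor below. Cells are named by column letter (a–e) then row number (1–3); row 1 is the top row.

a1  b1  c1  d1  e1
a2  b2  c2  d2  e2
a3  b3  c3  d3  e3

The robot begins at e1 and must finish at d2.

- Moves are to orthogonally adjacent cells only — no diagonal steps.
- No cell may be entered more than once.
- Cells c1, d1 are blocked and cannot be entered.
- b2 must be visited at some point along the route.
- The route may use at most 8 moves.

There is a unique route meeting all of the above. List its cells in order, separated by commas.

e1, e2, e3, d3, c3, b3, b2, c2, d2

The 8-move cap with required stops at b2 leaves no slack for detours.
Route from e1: down 2 to e3, left 3 to b3, up 1 to b2, right 2 to d2 — 8 moves in all.
Check: all required cells visited; 8 ≤ 8 moves.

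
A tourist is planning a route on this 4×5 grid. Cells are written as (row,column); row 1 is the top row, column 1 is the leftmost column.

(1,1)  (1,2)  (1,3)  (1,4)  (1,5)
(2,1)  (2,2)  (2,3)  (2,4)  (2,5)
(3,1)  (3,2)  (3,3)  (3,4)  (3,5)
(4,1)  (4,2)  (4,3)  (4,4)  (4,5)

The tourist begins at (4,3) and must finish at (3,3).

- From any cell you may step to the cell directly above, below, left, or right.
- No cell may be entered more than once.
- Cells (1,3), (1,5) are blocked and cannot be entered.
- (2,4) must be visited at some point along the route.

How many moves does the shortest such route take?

5

Any route passes through (2,4) somewhere between (4,3) and (3,3). Summing Manhattan distances along the two legs ((4,3) → (2,4) → (3,3)) gives a lower bound of 3 + 2 = 5 moves.
A route of 5 moves achieves this: (4,3) → (4,4) → (3,4) → (2,4) → (2,3) → (3,3).
Since 5 matches the lower bound, it is optimal.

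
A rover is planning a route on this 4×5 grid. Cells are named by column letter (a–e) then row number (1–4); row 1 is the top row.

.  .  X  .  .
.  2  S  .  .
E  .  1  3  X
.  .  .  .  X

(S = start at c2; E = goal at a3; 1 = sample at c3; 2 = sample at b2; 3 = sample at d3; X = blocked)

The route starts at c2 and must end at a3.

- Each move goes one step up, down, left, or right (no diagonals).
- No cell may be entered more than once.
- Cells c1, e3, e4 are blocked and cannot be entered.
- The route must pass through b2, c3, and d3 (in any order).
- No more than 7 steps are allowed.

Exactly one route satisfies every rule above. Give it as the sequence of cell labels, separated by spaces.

c2 d2 d3 c3 b3 b2 a2 a3

Any route must reach b2, c3, and d3 and still end at a3 within 7 moves, so the order of the required stops is forced.
Route from c2: right 1 to d2, down 1 to d3, left 2 to b3, up 1 to b2, left 1 to a2, down 1 to a3 — 7 moves in all.
Check: all required cells visited; 7 ≤ 7 moves.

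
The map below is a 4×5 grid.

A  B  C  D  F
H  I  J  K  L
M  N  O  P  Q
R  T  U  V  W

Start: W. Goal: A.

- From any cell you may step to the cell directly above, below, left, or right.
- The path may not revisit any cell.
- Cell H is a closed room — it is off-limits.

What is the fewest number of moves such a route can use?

7

The Manhattan distance from W to A is |4−1| + |5−1| = 7, so at least 7 moves are needed.
A route of 7 moves achieves this: W → Q → L → F → D → C → B → A.
Since 7 matches the lower bound, it is optimal.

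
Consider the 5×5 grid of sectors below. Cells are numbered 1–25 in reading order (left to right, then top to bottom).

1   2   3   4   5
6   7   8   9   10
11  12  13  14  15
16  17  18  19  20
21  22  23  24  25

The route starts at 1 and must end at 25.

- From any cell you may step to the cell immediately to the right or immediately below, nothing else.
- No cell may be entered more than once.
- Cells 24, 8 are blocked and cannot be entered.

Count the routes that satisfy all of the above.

17

A right/down-only route from 1 to 25 makes exactly 4 down-moves and 4 right-moves in some order.
With no other constraints that would be C(8,4) = 70 routes.
Subtract routes through each blocked cell (inclusion–exclusion for overlaps): − through 8: 30 − through 24: 35 + through 8&24: 12 → 17.
That gives 17 routes.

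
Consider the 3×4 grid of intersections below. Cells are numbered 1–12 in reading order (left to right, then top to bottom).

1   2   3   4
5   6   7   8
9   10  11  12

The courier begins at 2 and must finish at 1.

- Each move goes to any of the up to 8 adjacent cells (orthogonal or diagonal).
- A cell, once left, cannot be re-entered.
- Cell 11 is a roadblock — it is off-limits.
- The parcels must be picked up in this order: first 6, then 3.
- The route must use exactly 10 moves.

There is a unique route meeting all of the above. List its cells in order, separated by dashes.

The waypoints must appear in the order 6, 3, with no cell reused.
Route from 2: down to 6, up-right to 3, right to 4, 2× down (reaching 12), up-left to 7, down-left to 10, left to 9, 2× up (reaching 1) — 10 moves in all.
Check: order respected (6 at step 1, 3 at step 2); 10 moves as required.

2 - 6 - 3 - 4 - 8 - 12 - 7 - 10 - 9 - 5 - 1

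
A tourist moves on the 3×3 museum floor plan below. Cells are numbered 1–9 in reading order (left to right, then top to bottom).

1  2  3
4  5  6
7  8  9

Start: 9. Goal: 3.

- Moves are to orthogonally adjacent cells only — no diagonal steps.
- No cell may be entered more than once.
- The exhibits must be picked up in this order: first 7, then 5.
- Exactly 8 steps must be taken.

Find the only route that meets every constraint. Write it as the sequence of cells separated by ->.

The waypoints must appear in the order 7, 5, with no cell reused.
Route from 9: left 2 to 7, up 2 to 1, right 1 to 2, down 1 to 5, right 1 to 6, up 1 to 3 — 8 moves in all.
Check: order respected (7 at step 2, 5 at step 6); 8 moves as required.

9 -> 8 -> 7 -> 4 -> 1 -> 2 -> 5 -> 6 -> 3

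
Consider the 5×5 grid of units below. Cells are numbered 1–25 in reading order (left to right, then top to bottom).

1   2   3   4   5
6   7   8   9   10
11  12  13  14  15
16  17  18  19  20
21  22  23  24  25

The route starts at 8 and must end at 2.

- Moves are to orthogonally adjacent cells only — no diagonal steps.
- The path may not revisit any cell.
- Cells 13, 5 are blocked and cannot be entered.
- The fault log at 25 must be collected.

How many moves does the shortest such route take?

12

Any route passes through 25 somewhere between 8 and 2. Summing Manhattan distances along the two legs (8 → 25 → 2) gives a lower bound of 5 + 7 = 12 moves.
A route of 12 moves achieves this: 8 → 9 → 14 → 19 → 20 → 25 → 24 → 23 → 18 → 17 → 12 → 7 → 2.
Since 12 matches the lower bound, it is optimal.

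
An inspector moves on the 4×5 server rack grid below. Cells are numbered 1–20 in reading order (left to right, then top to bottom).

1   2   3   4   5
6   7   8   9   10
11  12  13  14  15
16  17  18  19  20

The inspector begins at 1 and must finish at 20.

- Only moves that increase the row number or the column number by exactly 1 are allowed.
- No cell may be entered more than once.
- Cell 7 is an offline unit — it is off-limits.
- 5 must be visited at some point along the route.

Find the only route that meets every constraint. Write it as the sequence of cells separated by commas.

Moves only go right or down, so the column and row indices never decrease.
Route from 1: 4× right (reaching 5), 3× down (reaching 20) — 7 moves in all.
Check: all required cells visited.

1, 2, 3, 4, 5, 10, 15, 20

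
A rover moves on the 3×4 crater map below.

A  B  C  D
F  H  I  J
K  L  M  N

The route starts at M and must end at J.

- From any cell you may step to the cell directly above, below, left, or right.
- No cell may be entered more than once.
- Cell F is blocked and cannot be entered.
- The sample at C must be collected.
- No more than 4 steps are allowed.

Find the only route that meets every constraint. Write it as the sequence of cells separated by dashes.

M - I - C - D - J

The 4-move cap with required stops at C leaves no slack for detours.
Route from M: 2× up (reaching C), right to D, down to J — 4 moves in all.
Check: all required cells visited; 4 ≤ 4 moves.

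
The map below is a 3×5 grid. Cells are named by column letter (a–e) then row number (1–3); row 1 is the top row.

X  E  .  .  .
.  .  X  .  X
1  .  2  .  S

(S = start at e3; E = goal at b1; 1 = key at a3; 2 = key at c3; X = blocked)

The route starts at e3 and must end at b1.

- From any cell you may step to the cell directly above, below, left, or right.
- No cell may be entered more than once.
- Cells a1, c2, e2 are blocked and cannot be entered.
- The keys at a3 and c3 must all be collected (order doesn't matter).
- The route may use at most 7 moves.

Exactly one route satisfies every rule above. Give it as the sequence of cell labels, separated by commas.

The 7-move cap with required stops at a3, c3 leaves no slack for detours.
Route from e3: left 4 to a3, up 1 to a2, right 1 to b2, up 1 to b1 — 7 moves in all.
Check: all required cells visited; 7 ≤ 7 moves.

e3, d3, c3, b3, a3, a2, b2, b1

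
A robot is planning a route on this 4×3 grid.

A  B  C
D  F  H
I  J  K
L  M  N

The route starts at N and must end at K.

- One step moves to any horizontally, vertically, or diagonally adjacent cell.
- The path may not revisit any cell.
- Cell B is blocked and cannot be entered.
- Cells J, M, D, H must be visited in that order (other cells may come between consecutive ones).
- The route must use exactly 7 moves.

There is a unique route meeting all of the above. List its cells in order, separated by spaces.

The waypoints must appear in the order J, M, D, H, with no cell reused.
Route from N: up-left to J, down to M, up-left to I, up to D, 2× right (reaching H), down to K — 7 moves in all.
Check: order respected (J at step 1, M at step 2, D at step 4, H at step 6); 7 moves as required.

N J M I D F H K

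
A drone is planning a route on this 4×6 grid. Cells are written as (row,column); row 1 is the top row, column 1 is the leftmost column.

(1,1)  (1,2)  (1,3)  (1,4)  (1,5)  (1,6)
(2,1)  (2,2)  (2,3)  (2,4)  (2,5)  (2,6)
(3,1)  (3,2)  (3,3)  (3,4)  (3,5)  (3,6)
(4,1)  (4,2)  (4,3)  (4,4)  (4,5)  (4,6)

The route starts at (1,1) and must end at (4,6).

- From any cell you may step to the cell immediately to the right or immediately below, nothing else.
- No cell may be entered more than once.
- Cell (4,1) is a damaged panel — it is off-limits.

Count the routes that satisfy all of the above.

55

A right/down-only route from (1,1) to (4,6) makes exactly 3 down-moves and 5 right-moves in some order.
With no other constraints that would be C(8,3) = 56 routes.
Subtract routes through each blocked cell (inclusion–exclusion for overlaps): − through (4,1): 1 → 55.
That gives 55 routes.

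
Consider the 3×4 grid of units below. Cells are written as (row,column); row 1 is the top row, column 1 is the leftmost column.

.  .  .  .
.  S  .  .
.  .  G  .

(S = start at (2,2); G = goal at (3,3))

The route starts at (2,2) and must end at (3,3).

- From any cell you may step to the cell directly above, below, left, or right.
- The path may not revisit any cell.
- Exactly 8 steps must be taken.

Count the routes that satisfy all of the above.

5

Need simple routes of exactly 8 moves from (2,2) to (3,3) (Manhattan distance 2, so 3 moves are spent on a detour and 3 undoing it).
Enumerating: (2,2) (3,2) (3,1) (2,1) (1,1) (1,2) (1,3) (2,3) (3,3) | (2,2) (2,1) (1,1) (1,2) (1,3) (2,3) (2,4) (3,4) (3,3) | (2,2) (2,1) (1,1) (1,2) (1,3) (1,4) (2,4) (3,4) (3,3) | (2,2) (2,1) (1,1) (1,2) (1,3) (1,4) (2,4) (2,3) (3,3) | (2,2) (2,3) (1,3) (1,2) (1,1) (2,1) (3,1) (3,2) (3,3).
That gives 5 routes.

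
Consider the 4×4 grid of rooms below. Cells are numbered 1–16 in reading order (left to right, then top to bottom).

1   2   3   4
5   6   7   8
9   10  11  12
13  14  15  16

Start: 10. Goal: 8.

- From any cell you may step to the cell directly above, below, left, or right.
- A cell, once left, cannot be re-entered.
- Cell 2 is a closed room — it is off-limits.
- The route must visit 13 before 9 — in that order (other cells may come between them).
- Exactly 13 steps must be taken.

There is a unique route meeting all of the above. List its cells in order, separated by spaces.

The waypoints must appear in the order 13, 9, with no cell reused.
Route from 10: 2× right (reaching 12), down to 16, 3× left (reaching 13), 2× up (reaching 5), 2× right (reaching 7), up to 3, right to 4, down to 8 — 13 moves in all.
Check: order respected (13 at step 6, 9 at step 7); 13 moves as required.

10 11 12 16 15 14 13 9 5 6 7 3 4 8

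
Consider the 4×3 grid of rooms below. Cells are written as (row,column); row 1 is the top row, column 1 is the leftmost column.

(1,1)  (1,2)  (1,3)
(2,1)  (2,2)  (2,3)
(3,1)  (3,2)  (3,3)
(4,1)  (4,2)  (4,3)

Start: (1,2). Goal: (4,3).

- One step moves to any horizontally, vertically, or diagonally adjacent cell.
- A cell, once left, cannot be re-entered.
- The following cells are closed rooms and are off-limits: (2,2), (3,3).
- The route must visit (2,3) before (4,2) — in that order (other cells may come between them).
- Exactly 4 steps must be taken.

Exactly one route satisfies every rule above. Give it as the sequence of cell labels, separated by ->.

The waypoints must appear in the order (2,3), (4,2), with no cell reused.
Route from (1,2): down-right to (2,3), down-left to (3,2), down to (4,2), right to (4,3) — 4 moves in all.
Check: order respected ((2,3) at step 1, (4,2) at step 3); 4 moves as required.

(1,2) -> (2,3) -> (3,2) -> (4,2) -> (4,3)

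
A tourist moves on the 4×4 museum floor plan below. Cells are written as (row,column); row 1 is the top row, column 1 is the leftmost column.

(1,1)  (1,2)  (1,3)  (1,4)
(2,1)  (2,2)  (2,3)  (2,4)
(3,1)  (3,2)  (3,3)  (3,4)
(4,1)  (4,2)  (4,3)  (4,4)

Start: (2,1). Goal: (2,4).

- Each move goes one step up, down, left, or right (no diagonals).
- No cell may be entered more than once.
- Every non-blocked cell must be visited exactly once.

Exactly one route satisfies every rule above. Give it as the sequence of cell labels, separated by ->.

Need to visit all 16 open cells exactly once, starting at (2,1) and ending at (2,4).
Cell (4,4) has only two open neighbours ((3,4) and (4,3)), so the path must pass straight through it: one of those is the cell it's entered from and the other is where it exits.
Route from (2,1): up to (1,1), right to (1,2), 2× down (reaching (3,2)), left to (3,1), down to (4,1), 3× right (reaching (4,4)), up to (3,4), left to (3,3), 2× up (reaching (1,3)), right to (1,4), down to (2,4) — 15 moves in all.
Check: all 16 open cells covered.

(2,1) -> (1,1) -> (1,2) -> (2,2) -> (3,2) -> (3,1) -> (4,1) -> (4,2) -> (4,3) -> (4,4) -> (3,4) -> (3,3) -> (2,3) -> (1,3) -> (1,4) -> (2,4)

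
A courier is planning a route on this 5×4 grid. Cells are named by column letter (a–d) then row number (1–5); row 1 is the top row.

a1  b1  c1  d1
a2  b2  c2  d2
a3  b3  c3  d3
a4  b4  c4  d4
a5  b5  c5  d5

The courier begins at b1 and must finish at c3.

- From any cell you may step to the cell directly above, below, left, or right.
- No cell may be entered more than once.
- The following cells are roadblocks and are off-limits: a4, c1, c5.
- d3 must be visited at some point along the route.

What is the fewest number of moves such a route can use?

5

Any route passes through d3 somewhere between b1 and c3. Summing Manhattan distances along the two legs (b1 → d3 → c3) gives a lower bound of 4 + 1 = 5 moves.
A route of 5 moves achieves this: b1 → b2 → c2 → d2 → d3 → c3.
Since 5 matches the lower bound, it is optimal.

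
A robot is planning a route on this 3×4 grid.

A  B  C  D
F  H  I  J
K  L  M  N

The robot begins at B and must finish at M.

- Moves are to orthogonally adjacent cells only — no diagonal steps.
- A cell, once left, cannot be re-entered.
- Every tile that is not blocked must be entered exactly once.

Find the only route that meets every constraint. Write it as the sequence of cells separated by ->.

B -> A -> F -> K -> L -> H -> I -> C -> D -> J -> N -> M

Need to visit all 12 open cells exactly once, starting at B and ending at M.
Route from B: left to A, 2× down (reaching K), right to L, up to H, right to I, up to C, right to D, 2× down (reaching N), left to M — 11 moves in all.
Check: all 12 open cells covered.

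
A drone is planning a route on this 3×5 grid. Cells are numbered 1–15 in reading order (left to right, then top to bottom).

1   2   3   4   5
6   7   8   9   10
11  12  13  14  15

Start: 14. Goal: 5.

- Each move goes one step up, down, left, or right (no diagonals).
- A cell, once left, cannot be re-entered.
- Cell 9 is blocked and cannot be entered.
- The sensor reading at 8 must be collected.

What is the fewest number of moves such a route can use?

5

Any route passes through 8 somewhere between 14 and 5. Summing Manhattan distances along the two legs (14 → 8 → 5) gives a lower bound of 2 + 3 = 5 moves.
A route of 5 moves achieves this: 14 → 13 → 8 → 3 → 4 → 5.
Since 5 matches the lower bound, it is optimal.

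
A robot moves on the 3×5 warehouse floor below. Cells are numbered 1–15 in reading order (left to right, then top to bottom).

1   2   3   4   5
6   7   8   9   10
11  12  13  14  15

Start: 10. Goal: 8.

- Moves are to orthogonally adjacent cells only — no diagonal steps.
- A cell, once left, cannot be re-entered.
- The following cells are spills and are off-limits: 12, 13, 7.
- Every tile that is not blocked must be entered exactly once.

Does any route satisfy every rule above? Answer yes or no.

no

Cell 11 has only one open neighbour but is neither the start nor the goal, so a Hamiltonian route would have to both enter and leave it through the same neighbour — impossible without revisiting.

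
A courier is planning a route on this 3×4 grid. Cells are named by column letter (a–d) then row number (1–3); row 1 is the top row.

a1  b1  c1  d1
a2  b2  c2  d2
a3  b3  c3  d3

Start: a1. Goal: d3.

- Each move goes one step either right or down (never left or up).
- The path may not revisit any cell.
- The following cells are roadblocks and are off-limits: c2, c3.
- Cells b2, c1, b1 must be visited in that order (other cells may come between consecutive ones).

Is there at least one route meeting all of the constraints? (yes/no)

no

c1 lies above b2, so going from b2 to c1 would need an upward move — but moves only go right/down, so b2 cannot be visited before c1.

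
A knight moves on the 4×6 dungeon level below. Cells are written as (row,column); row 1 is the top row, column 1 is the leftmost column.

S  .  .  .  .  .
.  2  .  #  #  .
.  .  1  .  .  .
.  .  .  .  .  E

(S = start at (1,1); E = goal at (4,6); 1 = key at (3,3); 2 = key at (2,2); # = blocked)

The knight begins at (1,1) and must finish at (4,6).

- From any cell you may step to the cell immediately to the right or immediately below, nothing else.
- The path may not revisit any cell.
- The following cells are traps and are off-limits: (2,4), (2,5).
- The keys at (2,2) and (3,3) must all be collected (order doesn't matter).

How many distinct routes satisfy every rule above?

16

A right/down-only route from (1,1) to (4,6) makes exactly 3 down-moves and 5 right-moves in some order.
With no other constraints that would be C(8,3) = 56 routes.
A monotone route can only reach the required cells in the order (2,2), (3,3), so split there and multiply the segment counts (each segment already excludes blocked cells): (1,1)→(2,2): 2; (2,2)→(3,3): 2; (3,3)→(4,6): 4; product = 16.
That gives 16 routes.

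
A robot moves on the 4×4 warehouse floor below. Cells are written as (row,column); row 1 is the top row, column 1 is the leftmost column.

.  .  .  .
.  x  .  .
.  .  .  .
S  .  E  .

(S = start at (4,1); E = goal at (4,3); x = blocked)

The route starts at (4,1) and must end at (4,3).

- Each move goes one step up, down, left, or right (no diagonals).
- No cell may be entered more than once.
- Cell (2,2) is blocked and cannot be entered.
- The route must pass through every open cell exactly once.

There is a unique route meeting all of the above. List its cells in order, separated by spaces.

(4,1) (4,2) (3,2) (3,1) (2,1) (1,1) (1,2) (1,3) (1,4) (2,4) (2,3) (3,3) (3,4) (4,4) (4,3)

Need to visit all 15 open cells exactly once, starting at (4,1) and ending at (4,3).
Cell (1,1) has only two open neighbours ((2,1) and (1,2)), so the path must pass straight through it: one of those is the cell it's entered from and the other is where it exits.
Route from (4,1): right 1 to (4,2), up 1 to (3,2), left 1 to (3,1), up 2 to (1,1), right 3 to (1,4), down 1 to (2,4), left 1 to (2,3), down 1 to (3,3), right 1 to (3,4), down 1 to (4,4), left 1 to (4,3) — 14 moves in all.
Check: all 15 open cells covered.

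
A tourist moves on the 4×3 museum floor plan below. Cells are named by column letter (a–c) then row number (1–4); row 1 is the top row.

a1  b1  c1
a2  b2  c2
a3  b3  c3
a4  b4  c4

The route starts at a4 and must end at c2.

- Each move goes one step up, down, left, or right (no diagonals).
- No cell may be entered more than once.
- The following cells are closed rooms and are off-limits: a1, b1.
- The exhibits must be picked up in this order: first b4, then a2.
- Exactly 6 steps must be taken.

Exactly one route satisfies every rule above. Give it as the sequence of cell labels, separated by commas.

a4, b4, b3, a3, a2, b2, c2

The waypoints must appear in the order b4, a2, with no cell reused.
Route from a4: right to b4, up to b3, left to a3, up to a2, 2× right (reaching c2) — 6 moves in all.
Check: order respected (b4 at step 1, a2 at step 4); 6 moves as required.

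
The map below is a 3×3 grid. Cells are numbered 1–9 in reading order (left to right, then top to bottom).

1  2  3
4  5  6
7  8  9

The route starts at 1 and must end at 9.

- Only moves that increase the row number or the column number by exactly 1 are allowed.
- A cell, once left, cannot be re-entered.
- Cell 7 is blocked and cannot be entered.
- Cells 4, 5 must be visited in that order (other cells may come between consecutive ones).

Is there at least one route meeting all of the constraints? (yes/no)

One route that works: 1 → 4 → 5 → 8 → 9.

yes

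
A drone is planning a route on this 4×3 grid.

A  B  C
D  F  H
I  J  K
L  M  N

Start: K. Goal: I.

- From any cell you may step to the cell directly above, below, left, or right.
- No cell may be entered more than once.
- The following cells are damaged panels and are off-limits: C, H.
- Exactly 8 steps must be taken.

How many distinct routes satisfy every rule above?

Need simple routes of exactly 8 moves from K to I (Manhattan distance 2, so 3 moves are spent on a detour and 3 undoing it).
Enumerating: K N M J F B A D I.
That gives 1 route.

1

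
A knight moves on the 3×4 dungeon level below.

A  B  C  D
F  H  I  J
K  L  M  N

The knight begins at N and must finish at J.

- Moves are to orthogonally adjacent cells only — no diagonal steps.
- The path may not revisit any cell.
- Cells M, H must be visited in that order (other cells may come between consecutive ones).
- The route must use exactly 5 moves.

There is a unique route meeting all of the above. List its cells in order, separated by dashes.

The waypoints must appear in the order M, H, with no cell reused.
Route from N: 2× left (reaching L), up to H, 2× right (reaching J) — 5 moves in all.
Check: order respected (M at step 1, H at step 3); 5 moves as required.

N - M - L - H - I - J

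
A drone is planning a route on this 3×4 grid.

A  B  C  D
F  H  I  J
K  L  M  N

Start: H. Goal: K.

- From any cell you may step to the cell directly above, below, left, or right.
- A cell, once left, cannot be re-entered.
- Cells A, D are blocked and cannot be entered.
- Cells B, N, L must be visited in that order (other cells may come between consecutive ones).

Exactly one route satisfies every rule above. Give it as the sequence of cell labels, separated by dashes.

The waypoints must appear in the order B, N, L, with no cell reused.
Route from H: up 1 to B, right 1 to C, down 1 to I, right 1 to J, down 1 to N, left 3 to K — 8 moves in all.
Check: order respected (B at step 1, N at step 5, L at step 7).

H - B - C - I - J - N - M - L - K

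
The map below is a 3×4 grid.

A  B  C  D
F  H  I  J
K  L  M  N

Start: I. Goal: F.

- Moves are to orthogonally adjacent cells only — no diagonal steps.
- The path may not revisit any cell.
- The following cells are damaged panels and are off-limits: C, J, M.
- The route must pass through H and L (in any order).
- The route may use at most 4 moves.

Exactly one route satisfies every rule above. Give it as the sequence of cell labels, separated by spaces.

I H L K F

The budget equals the shortest possible length, so every move has to be on a shortest route through the required cells.
Route from I: left 1 to H, down 1 to L, left 1 to K, up 1 to F — 4 moves in all.
Check: all required cells visited; 4 ≤ 4 moves.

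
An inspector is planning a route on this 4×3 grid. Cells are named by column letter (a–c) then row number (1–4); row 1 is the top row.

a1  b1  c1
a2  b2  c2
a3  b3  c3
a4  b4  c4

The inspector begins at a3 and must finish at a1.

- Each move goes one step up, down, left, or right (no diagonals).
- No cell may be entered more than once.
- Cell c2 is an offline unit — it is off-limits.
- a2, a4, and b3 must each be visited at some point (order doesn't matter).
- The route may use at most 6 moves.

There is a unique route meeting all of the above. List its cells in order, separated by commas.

a3, a4, b4, b3, b2, a2, a1

The budget equals the shortest possible length, so every move has to be on a shortest route through the required cells.
Route from a3: down 1 to a4, right 1 to b4, up 2 to b2, left 1 to a2, up 1 to a1 — 6 moves in all.
Check: all required cells visited; 6 ≤ 6 moves.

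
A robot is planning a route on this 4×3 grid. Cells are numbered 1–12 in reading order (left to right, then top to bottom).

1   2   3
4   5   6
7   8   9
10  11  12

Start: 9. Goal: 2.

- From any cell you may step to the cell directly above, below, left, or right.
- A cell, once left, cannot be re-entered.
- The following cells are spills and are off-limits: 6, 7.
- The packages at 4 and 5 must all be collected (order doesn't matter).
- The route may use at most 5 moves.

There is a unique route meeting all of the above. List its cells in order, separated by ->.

Any route must reach 4 and 5 and still end at 2 within 5 moves, so the order of the required stops is forced.
Route from 9: left 1 to 8, up 1 to 5, left 1 to 4, up 1 to 1, right 1 to 2 — 5 moves in all.
Check: all required cells visited; 5 ≤ 5 moves.

9 -> 8 -> 5 -> 4 -> 1 -> 2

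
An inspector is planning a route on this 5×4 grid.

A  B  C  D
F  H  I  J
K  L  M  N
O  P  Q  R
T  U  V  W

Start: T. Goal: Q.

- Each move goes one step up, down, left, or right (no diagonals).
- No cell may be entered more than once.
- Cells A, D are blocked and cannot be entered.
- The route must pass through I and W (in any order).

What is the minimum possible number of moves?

Any route passes through I and W in some order between T and Q. Summing Manhattan distances along each leg and taking the cheapest ordering (T → W → I → Q) gives a lower bound of 3 + 4 + 2 = 9 moves.
A route of 9 moves achieves this: T → U → V → W → R → N → J → I → M → Q.
Since 9 matches the lower bound, it is optimal.

9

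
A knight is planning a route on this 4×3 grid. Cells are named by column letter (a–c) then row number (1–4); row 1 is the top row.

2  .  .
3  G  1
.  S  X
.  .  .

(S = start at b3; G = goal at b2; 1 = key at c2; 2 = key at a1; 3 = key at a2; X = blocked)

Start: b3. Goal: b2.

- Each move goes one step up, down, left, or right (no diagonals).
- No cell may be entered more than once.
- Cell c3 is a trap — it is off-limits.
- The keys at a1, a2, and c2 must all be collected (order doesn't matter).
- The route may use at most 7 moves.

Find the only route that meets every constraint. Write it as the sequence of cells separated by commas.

b3, a3, a2, a1, b1, c1, c2, b2

The budget equals the shortest possible length, so every move has to be on a shortest route through the required cells.
Route from b3: left 1 to a3, up 2 to a1, right 2 to c1, down 1 to c2, left 1 to b2 — 7 moves in all.
Check: all required cells visited; 7 ≤ 7 moves.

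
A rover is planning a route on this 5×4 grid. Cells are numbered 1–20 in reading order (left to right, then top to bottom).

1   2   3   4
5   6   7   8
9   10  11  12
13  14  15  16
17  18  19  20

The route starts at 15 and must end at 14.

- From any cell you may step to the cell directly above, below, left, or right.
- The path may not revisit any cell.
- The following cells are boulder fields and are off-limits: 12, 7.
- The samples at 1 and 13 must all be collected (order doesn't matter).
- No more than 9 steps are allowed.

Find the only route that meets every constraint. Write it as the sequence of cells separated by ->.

15 -> 11 -> 10 -> 6 -> 2 -> 1 -> 5 -> 9 -> 13 -> 14

The 9-move cap with required stops at 1, 13 leaves no slack for detours.
Route from 15: up to 11, left to 10, 2× up (reaching 2), left to 1, 3× down (reaching 13), right to 14 — 9 moves in all.
Check: all required cells visited; 9 ≤ 9 moves.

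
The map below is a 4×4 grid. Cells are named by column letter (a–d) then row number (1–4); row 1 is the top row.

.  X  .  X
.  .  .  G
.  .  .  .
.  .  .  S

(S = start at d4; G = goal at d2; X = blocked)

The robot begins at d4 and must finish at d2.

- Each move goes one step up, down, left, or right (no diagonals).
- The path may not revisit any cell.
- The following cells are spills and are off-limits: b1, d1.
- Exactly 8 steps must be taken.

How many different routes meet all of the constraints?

Need simple routes of exactly 8 moves from d4 to d2 (Manhattan distance 2, so 3 moves are spent on a detour and 3 undoing it).
Branch systematically from the start, pruning whenever the remaining move budget drops below the Manhattan distance to d2 or differs from it in parity. Grouping the completions by first move — via d3: 2; via c4: 7 — and summing: 2 + 7 = 9.
That gives 9 routes.

9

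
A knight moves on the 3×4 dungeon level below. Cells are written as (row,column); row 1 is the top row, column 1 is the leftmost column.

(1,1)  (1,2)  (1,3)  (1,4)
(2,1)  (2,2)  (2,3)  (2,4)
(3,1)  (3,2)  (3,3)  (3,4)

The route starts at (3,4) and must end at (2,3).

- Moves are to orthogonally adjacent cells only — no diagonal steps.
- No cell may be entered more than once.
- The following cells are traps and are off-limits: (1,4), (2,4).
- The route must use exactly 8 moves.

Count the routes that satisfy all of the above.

4

Need simple routes of exactly 8 moves from (3,4) to (2,3) (Manhattan distance 2, so 3 moves are spent on a detour and 3 undoing it).
Enumerating: (3,4) (3,3) (3,2) (2,2) (2,1) (1,1) (1,2) (1,3) (2,3) | (3,4) (3,3) (3,2) (3,1) (2,1) (1,1) (1,2) (2,2) (2,3) | (3,4) (3,3) (3,2) (3,1) (2,1) (1,1) (1,2) (1,3) (2,3) | (3,4) (3,3) (3,2) (3,1) (2,1) (2,2) (1,2) (1,3) (2,3).
That gives 4 routes.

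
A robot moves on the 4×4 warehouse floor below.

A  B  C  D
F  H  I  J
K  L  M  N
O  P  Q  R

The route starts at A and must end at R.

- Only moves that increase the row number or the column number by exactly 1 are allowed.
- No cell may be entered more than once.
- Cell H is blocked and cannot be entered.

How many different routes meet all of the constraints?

A right/down-only route from A to R makes exactly 3 down-moves and 3 right-moves in some order.
With no other constraints that would be C(6,3) = 20 routes.
Subtract routes through each blocked cell (inclusion–exclusion for overlaps): − through H: 12 → 8.
That gives 8 routes.

8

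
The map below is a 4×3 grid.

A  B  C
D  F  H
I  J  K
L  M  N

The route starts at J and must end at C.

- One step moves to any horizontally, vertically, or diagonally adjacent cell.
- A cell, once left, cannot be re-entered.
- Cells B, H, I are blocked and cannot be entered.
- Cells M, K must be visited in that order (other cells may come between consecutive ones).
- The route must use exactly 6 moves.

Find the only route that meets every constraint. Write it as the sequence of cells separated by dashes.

J - L - M - N - K - F - C

The waypoints must appear in the order M, K, with no cell reused.
Route from J: down-left to L, 2× right (reaching N), up to K, up-left to F, up-right to C — 6 moves in all.
Check: order respected (M at step 2, K at step 4); 6 moves as required.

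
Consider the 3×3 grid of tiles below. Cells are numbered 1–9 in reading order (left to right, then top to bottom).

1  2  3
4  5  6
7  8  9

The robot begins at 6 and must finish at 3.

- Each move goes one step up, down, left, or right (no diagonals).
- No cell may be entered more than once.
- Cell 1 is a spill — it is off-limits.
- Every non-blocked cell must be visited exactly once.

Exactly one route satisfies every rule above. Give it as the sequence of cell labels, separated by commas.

Need to visit all 8 open cells exactly once, starting at 6 and ending at 3.
Route from 6: down 1 to 9, left 2 to 7, up 1 to 4, right 1 to 5, up 1 to 2, right 1 to 3 — 7 moves in all.
Check: all 8 open cells covered.

6, 9, 8, 7, 4, 5, 2, 3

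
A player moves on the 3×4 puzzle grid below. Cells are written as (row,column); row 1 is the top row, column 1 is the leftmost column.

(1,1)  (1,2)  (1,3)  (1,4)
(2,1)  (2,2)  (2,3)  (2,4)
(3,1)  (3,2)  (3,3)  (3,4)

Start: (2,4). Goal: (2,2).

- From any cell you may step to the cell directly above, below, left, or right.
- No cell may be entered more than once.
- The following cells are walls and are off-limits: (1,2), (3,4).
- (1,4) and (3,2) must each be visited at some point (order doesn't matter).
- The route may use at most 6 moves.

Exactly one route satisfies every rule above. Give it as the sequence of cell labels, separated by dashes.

(2,4) - (1,4) - (1,3) - (2,3) - (3,3) - (3,2) - (2,2)

The 6-move cap with required stops at (1,4), (3,2) leaves no slack for detours.
Route from (2,4): up 1 to (1,4), left 1 to (1,3), down 2 to (3,3), left 1 to (3,2), up 1 to (2,2) — 6 moves in all.
Check: all required cells visited; 6 ≤ 6 moves.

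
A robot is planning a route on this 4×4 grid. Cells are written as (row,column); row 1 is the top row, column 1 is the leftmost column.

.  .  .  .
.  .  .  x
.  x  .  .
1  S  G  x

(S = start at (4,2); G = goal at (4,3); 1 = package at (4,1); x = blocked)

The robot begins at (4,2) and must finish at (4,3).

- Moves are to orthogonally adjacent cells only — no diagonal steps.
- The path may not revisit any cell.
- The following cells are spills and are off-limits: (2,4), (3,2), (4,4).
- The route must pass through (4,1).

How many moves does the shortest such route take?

7

Any route passes through (4,1) somewhere between (4,2) and (4,3). Summing Manhattan distances along the two legs ((4,2) → (4,1) → (4,3)) gives a lower bound of 1 + 2 = 3 moves.
The shortest route satisfying every rule uses 7 moves: (4,2) → (4,1) → (3,1) → (2,1) → (2,2) → (2,3) → (3,3) → (4,3).
The no-revisit rule (legs can't share cells) pushes the minimum above the 3-move bound; an exhaustive check rules out every length from 3 to 6 (on a 4-connected grid the length of any start-to-goal walk has the same parity as the Manhattan bound, so only lengths 3, 5, 7, … need checking), leaving 7 as the minimum.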